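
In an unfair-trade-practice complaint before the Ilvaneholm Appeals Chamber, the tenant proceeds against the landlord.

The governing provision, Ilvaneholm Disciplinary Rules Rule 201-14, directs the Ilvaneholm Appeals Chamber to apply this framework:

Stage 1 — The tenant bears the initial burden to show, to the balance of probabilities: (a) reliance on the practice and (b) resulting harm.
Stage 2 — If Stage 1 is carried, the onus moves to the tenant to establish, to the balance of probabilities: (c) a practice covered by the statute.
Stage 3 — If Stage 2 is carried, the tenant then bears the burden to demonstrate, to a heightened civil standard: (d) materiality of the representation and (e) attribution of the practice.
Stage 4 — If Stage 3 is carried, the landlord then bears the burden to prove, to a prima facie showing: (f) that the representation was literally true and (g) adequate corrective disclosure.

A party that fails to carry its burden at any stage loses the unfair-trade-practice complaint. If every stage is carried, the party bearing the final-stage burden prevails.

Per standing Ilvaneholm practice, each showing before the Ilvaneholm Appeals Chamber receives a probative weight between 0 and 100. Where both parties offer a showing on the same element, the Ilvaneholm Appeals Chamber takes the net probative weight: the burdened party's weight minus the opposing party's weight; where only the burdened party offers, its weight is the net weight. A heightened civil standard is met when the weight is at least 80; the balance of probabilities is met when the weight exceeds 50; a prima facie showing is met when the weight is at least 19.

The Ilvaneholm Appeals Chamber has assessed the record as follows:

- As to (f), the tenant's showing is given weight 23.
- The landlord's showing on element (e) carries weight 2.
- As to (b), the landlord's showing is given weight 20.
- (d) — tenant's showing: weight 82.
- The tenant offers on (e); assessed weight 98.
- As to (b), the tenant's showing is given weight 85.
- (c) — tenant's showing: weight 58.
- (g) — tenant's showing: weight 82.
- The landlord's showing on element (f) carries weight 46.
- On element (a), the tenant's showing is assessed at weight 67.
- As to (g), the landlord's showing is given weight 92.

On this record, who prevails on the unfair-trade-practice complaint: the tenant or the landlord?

Stage 1 (tenant, the balance of probabilities, weight exceeds 50): (a) 67 > 50 — meets; (b) net 85−20=65 > 50 — meets.
  Stage 1 carried; the burden remains with the tenant.
Stage 2 (tenant, the balance of probabilities, weight exceeds 50): (c) 58 > 50 — meets.
  Stage 2 carried; the burden remains with the tenant.
Stage 3 (tenant, a heightened civil standard, weight is at least 80): (d) 82 ≥ 80 — meets; (e) net 98−2=96 ≥ 80 — meets.
  Stage 3 is satisfied; the onus moves to the landlord.
Stage 4 (landlord, a prima facie showing, weight is at least 19): (f) net 46−23=23 ≥ 19 — meets; (g) net 92−82=10 < 19 — fails.
  Stage 4 not carried; the landlord fails its burden.
The tenant prevails.

tenant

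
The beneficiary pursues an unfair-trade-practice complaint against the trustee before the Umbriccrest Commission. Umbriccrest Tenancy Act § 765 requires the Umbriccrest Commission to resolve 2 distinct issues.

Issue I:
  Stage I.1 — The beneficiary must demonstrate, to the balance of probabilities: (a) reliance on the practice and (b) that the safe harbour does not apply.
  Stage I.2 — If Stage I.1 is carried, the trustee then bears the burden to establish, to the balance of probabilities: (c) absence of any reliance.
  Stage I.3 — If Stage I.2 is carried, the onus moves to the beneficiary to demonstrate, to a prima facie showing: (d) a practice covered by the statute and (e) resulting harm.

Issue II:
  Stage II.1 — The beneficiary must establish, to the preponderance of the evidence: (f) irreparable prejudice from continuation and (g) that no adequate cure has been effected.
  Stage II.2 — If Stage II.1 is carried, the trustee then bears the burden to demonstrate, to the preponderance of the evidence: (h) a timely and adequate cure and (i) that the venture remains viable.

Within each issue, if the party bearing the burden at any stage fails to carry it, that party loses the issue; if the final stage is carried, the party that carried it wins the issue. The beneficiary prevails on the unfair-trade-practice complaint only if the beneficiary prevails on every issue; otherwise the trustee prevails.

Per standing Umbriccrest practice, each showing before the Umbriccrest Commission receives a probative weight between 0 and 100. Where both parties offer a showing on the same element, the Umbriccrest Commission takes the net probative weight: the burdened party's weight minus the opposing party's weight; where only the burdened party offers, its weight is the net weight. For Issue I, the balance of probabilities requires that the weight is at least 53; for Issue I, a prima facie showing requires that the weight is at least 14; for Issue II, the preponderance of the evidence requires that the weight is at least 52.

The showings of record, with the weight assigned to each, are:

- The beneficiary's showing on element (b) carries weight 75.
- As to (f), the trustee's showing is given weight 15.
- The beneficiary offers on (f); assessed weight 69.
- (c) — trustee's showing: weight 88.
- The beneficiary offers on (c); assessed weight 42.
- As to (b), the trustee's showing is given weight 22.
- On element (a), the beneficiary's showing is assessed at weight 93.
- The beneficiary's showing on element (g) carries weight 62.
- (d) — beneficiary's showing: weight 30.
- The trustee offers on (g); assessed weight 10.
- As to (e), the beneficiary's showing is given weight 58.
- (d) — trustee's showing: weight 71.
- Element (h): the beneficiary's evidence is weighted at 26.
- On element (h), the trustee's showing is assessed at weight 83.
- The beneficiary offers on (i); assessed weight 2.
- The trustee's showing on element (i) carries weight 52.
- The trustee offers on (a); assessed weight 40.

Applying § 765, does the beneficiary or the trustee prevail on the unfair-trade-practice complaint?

— Issue I —
Stage I.1 (beneficiary, the balance of probabilities, weight is at least 53): (a) net 93−40=53 ≥ 53 — meets; (b) net 75−22=53 ≥ 53 — meets.
  All elements met. The burden passes to the trustee.
Stage I.2 (trustee, the balance of probabilities, weight is at least 53): (c) net 88−42=46 < 53 — fails.
  The trustee does not carry Stage I.2.
The beneficiary prevails on this issue.
— Issue II —
Stage II.1 — burden on beneficiary; standard: the preponderance of the evidence (weight is at least 52).
    (f): 69 − 15 = 54 ≥ 52 [met]
    (g): 62 − 10 = 52 ≥ 52 [met]
  Stage II.1 carried; the burden shifts to the trustee.
Stage II.2 — burden on trustee; standard: the preponderance of the evidence (weight is at least 52).
    (h): 83 − 26 = 57 ≥ 52 [met]
    (i): 52 − 2 = 50 < 52 [not met]
  The trustee does not carry Stage II.2.
The analysis ends at Stage II.2; the beneficiary prevails on this issue.
Per-issue: Issue I → beneficiary; Issue II → beneficiary. The beneficiary must prevail on every issue; overall, the beneficiary prevails.

beneficiary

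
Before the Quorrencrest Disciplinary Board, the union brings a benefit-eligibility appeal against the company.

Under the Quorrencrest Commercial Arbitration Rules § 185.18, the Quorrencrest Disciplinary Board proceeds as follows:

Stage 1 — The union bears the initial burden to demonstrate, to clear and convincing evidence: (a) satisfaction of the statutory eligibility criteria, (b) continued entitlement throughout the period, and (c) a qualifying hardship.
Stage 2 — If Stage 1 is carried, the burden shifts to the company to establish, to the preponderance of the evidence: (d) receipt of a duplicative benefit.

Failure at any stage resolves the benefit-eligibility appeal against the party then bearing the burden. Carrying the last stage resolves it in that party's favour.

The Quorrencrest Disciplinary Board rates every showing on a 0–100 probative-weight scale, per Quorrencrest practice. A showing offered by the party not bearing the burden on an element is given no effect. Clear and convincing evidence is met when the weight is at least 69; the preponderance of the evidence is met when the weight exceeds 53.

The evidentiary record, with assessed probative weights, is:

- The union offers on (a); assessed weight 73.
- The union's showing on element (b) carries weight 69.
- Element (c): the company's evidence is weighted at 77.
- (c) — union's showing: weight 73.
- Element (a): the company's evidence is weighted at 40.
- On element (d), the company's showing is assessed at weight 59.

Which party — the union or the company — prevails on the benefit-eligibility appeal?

At Stage 1 the union must meet clear and convincing evidence (weight is at least 69): on (a) the weight is 73 (the company's 40 is given no effect), ≥ 69, so (a) meets the standard; on (b) the weight is 69, ≥ 69, so (b) meets the standard; on (c) the weight is 73 (the company's 77 is given no effect), which does reach 69, so (c) meets the standard.
  Stage 1 is satisfied; the onus moves to the company.
At Stage 2 the company must meet the preponderance of the evidence (weight exceeds 53): on (d) the weight is 59, which does exceed 53, so (d) meets the standard.
  The company carries the last stage.
Every stage carried; the company prevails.

company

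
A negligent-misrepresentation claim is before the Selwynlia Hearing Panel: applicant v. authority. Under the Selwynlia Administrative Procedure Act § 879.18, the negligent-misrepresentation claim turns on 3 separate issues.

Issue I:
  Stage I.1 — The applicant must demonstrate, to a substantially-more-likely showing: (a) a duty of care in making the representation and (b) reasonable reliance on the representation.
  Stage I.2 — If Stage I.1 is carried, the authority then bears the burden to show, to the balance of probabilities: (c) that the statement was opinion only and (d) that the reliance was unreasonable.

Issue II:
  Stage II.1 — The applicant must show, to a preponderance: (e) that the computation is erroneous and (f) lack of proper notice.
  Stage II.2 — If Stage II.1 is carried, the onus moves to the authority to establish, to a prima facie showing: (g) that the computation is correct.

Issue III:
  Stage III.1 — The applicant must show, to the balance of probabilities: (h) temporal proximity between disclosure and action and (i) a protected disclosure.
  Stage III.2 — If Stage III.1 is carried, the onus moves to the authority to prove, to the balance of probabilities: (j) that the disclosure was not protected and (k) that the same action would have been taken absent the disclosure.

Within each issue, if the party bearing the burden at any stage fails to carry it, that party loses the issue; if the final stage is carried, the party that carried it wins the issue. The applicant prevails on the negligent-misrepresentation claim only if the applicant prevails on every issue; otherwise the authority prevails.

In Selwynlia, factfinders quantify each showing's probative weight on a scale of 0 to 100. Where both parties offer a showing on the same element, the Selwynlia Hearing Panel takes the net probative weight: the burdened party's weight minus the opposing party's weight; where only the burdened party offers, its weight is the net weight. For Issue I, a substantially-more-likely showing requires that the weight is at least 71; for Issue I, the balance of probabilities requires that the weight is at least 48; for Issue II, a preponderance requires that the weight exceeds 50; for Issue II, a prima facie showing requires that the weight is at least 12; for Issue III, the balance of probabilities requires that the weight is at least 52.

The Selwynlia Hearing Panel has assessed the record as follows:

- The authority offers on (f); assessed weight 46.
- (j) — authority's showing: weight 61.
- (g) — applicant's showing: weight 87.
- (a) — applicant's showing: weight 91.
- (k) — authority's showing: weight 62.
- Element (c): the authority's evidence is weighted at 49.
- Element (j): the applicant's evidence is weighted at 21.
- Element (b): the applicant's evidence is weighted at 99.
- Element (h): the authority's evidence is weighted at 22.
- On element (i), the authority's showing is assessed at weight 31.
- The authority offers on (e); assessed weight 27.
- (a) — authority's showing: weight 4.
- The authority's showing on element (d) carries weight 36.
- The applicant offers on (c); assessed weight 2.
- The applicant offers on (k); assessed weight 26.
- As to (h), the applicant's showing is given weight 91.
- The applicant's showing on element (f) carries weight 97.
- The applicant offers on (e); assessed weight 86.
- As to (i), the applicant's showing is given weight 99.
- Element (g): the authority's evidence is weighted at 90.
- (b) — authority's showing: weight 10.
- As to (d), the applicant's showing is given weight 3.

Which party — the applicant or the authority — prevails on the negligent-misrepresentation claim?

— Issue I —
At Stage I.1 the applicant must meet a substantially-more-likely showing (weight is at least 71): on (a) the weight is 91 less the opposing 4 gives net 87, ≥ 71, so (a) meets the standard; on (b) the weight is 99 less the opposing 10 gives net 89, which does reach 71, so (b) meets the standard.
  All elements met. The burden passes to the authority.
At Stage I.2 the authority must meet the balance of probabilities (weight is at least 48): on (c) the weight is 49 less the opposing 2 gives net 47, < 48, so (c) does not meet the standard; on (d) the weight is 36 less the opposing 3 gives net 33, which does not reach 48, so (d) does not meet the standard.
  Stage I.2 not carried; the authority fails its burden.
So the applicant prevails on this issue.
— Issue II —
Stage II.1 (applicant, a preponderance, weight exceeds 50): (e) net 86−27=59 > 50 — meets; (f) net 97−46=51 > 50 — meets.
  All elements met. The burden passes to the authority.
Stage II.2 (authority, a prima facie showing, weight is at least 12): (g) net 90−87=3 < 12 — fails.
  Stage II.2 not carried; the authority fails its burden.
The applicant prevails on this issue.
— Issue III —
Stage III.1 — burden on applicant; standard: the balance of probabilities (weight is at least 52).
    (h): 91 − 22 = 69 ≥ 52 [met]
    (i): 99 − 31 = 68 ≥ 52 [met]
  All elements met. The burden passes to the authority.
Stage III.2 — burden on authority; standard: the balance of probabilities (weight is at least 52).
    (j): 61 − 21 = 40 < 52 [not met]
    (k): 62 − 26 = 36 < 52 [not met]
  Not every element is met, so the authority fails to carry Stage III.2.
The applicant prevails on this issue.
Per-issue: Issue I → applicant; Issue II → applicant; Issue III → applicant. The applicant must prevail on every issue; overall, the applicant prevails.

applicant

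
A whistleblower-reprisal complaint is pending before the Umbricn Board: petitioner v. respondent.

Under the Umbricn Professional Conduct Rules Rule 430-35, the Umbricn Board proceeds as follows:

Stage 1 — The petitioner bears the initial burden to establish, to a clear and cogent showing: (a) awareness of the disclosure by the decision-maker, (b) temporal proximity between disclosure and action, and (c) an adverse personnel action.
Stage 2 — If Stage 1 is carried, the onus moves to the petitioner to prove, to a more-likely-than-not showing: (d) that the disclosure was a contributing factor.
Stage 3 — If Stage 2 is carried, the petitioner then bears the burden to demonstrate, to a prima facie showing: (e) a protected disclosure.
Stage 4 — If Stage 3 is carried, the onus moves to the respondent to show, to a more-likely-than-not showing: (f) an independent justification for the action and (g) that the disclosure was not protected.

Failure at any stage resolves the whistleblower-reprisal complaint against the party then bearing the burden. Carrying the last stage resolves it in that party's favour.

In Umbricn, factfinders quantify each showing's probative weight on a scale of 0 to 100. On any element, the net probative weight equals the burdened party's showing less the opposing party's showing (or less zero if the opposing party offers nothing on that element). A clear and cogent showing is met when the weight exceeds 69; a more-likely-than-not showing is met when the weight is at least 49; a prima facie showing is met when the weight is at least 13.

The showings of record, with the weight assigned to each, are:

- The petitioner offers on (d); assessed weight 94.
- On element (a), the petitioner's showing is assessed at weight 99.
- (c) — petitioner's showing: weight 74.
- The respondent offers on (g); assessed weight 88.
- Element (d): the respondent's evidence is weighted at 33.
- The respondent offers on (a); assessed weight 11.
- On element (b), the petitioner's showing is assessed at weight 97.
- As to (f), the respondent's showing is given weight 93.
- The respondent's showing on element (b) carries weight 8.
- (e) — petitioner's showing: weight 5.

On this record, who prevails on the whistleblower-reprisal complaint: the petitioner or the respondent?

Stage 1 (petitioner, a clear and cogent showing, weight exceeds 69): (a) net 99−11=88 > 69 — meets; (b) net 97−8=89 > 69 — meets; (c) 74 > 69 — meets.
  Stage 1 carried; the burden remains with the petitioner.
Stage 2 (petitioner, a more-likely-than-not showing, weight is at least 49): (d) net 94−33=61 ≥ 49 — meets.
  All elements met. The petitioner retains the burden for Stage 3.
Stage 3 (petitioner, a prima facie showing, weight is at least 13): (e) 5 < 13 — fails.
  Stage 3 not carried; the petitioner fails its burden.
The respondent prevails.

respondent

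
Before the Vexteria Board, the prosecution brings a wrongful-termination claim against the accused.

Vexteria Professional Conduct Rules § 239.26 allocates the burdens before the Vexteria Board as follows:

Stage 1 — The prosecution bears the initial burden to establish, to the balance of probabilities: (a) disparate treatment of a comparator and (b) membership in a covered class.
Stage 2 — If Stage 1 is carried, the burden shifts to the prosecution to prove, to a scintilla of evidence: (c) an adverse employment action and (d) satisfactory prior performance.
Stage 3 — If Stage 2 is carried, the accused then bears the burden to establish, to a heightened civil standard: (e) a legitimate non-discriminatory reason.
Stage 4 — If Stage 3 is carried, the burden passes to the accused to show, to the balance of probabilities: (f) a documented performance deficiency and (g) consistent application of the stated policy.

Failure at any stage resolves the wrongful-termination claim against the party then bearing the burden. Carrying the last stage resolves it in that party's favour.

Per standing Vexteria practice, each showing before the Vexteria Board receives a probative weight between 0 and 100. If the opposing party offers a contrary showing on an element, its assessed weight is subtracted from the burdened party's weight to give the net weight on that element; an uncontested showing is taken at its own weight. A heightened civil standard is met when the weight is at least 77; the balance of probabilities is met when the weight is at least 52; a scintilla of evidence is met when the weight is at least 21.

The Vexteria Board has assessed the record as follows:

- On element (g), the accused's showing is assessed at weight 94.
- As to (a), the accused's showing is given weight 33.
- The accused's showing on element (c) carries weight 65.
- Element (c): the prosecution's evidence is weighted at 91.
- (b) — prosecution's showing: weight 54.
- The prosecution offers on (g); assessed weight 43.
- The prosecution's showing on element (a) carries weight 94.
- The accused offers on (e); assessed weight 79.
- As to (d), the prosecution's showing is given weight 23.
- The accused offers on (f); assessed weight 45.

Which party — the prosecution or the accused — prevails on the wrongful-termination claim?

At Stage 1 the prosecution must meet the balance of probabilities (weight is at least 52): on (a) the weight is 94 less the opposing 33 gives net 61, which does reach 52, so (a) meets the standard; on (b) the weight is 54, which does reach 52, so (b) meets the standard.
  All elements met. The prosecution retains the burden for Stage 2.
At Stage 2 the prosecution must meet a scintilla of evidence (weight is at least 21): on (c) the weight is 91 less the opposing 65 gives net 26, which does reach 21, so (c) meets the standard; on (d) the weight is 23, which does reach 21, so (d) meets the standard.
  All elements met. The burden passes to the accused.
At Stage 3 the accused must meet a heightened civil standard (weight is at least 77): on (e) the weight is 79, which does reach 77, so (e) meets the standard.
  All elements met. The accused retains the burden for Stage 4.
At Stage 4 the accused must meet the balance of probabilities (weight is at least 52): on (f) the weight is 45, < 52, so (f) does not meet the standard; on (g) the weight is 94 less the opposing 43 gives net 51, which does not reach 52, so (g) does not meet the standard.
  The accused does not carry Stage 4.
So the prosecution prevails.

prosecution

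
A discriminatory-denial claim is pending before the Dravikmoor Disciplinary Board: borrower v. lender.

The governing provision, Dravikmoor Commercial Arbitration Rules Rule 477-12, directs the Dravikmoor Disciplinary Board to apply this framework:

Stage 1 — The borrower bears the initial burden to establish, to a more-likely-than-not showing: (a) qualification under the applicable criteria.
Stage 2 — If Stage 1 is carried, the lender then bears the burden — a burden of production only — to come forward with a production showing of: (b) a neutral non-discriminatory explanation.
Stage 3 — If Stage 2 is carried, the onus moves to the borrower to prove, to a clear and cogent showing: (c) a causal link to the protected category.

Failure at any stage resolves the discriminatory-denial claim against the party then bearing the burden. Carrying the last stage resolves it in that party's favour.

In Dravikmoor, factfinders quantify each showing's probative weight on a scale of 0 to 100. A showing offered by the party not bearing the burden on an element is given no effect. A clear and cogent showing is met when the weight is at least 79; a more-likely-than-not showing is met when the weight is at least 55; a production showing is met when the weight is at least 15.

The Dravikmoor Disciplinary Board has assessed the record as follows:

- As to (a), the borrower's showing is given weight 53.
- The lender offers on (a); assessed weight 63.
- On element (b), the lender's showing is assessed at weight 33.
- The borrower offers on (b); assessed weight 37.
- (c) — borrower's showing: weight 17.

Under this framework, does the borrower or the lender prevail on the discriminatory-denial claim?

At Stage 1 the borrower must meet a more-likely-than-not showing (weight is at least 55): on (a) the weight is 53 (the lender's 63 is given no effect), which does not reach 55, so (a) does not meet the standard.
  Not every element is met, so the borrower fails to carry Stage 1.
So the lender prevails.

lender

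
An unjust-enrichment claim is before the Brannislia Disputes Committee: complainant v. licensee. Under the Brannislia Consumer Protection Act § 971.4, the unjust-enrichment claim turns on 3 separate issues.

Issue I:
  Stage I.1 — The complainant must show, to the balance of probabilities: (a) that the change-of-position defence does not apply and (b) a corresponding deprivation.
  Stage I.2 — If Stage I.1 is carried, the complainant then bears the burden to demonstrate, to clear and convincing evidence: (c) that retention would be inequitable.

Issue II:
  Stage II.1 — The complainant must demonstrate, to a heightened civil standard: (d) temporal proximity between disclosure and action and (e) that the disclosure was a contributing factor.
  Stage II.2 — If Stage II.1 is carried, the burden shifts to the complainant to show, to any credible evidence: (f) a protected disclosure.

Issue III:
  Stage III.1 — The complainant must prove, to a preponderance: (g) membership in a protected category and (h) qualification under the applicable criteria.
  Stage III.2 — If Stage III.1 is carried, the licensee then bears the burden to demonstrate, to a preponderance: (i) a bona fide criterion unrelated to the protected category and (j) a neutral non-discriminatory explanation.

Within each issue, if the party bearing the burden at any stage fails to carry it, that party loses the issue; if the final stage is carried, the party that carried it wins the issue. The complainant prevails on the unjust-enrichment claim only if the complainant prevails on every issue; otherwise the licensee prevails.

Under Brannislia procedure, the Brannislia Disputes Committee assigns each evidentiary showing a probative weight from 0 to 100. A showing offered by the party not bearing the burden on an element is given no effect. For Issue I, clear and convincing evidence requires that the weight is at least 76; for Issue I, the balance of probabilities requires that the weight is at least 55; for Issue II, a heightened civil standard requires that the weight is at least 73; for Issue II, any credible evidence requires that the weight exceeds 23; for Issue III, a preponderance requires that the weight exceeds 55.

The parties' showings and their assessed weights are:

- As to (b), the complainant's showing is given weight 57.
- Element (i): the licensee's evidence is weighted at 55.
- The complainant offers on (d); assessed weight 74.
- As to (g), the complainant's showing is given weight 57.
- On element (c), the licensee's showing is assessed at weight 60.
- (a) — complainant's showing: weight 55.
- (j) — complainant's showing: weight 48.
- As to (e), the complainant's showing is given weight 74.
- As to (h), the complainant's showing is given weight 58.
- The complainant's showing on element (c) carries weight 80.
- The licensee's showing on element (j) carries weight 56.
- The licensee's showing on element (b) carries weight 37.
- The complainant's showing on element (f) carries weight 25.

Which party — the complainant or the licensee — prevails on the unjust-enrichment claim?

complainant

— Issue I —
At Stage I.1 the complainant must meet the balance of probabilities (weight is at least 55): on (a) the weight is 55, which does reach 55, so (a) meets the standard; on (b) the weight is 57 (the licensee's 37 is given no effect), which does reach 55, so (b) meets the standard.
  Stage I.1 carried; the burden remains with the complainant.
At Stage I.2 the complainant must meet clear and convincing evidence (weight is at least 76): on (c) the weight is 80 (the licensee's 60 is given no effect), ≥ 76, so (c) meets the standard.
  The complainant carries the last stage.
Every stage carried; the complainant prevails on this issue.
— Issue II —
At Stage II.1 the complainant must meet a heightened civil standard (weight is at least 73): on (d) the weight is 74, which does reach 73, so (d) meets the standard; on (e) the weight is 74, ≥ 73, so (e) meets the standard.
  Stage II.1 carried; the burden remains with the complainant.
At Stage II.2 the complainant must meet any credible evidence (weight exceeds 23): on (f) the weight is 25, which does exceed 23, so (f) meets the standard.
  All elements met at the final stage.
All stages carried — the complainant prevails on this issue.
— Issue III —
Stage III.1 (complainant, a preponderance, weight exceeds 55): (g) 57 > 55 — meets; (h) 58 > 55 — meets.
  All elements met. The burden passes to the licensee.
Stage III.2 (licensee, a preponderance, weight exceeds 55): (i) 55 ≤ 55 — fails; (j) 56 (complainant's 48 disregarded) > 55 — meets.
  The licensee does not carry Stage III.2.
The analysis ends at Stage III.2; the complainant prevails on this issue.
Per-issue: Issue I → complainant; Issue II → complainant; Issue III → complainant. The complainant must prevail on every issue; overall, the complainant prevails.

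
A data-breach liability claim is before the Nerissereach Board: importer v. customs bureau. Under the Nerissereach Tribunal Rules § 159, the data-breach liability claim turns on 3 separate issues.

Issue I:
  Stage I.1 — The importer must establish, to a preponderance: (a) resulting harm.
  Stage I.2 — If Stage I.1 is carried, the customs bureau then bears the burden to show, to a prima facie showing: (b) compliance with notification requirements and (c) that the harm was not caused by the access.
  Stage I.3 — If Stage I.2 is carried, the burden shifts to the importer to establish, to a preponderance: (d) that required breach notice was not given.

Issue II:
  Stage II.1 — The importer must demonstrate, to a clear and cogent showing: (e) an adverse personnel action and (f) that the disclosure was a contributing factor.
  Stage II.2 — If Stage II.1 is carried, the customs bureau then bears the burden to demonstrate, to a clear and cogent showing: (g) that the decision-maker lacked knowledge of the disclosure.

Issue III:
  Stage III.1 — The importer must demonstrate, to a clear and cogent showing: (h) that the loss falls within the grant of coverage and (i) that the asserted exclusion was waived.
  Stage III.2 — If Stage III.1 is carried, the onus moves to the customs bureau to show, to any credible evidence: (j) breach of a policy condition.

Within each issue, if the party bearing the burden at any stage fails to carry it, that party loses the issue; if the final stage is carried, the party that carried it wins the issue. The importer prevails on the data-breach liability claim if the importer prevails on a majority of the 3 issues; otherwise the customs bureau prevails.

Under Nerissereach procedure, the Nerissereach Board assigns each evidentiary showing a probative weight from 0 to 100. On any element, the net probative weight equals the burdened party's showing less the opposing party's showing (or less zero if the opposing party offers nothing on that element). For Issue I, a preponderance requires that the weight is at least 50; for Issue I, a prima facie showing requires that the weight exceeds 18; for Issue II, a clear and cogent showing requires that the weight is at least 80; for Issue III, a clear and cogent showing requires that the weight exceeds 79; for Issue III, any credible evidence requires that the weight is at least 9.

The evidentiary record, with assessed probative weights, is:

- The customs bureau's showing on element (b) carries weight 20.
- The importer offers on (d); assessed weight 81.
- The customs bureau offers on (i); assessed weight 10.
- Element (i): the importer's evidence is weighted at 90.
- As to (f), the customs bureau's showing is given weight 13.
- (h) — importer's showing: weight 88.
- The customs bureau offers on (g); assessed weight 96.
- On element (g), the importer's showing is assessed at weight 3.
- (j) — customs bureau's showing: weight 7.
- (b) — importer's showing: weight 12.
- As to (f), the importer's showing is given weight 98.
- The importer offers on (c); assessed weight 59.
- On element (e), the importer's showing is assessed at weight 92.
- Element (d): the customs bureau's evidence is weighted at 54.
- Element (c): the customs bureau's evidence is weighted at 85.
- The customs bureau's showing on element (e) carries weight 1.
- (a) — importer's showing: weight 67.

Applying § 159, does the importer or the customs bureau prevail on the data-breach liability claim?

— Issue I —
Stage I.1 (importer, a preponderance, weight is at least 50): (a) 67 ≥ 50 — meets.
  The importer carries Stage I.1; the customs bureau now bears the burden.
Stage I.2 (customs bureau, a prima facie showing, weight exceeds 18): (b) net 20−12=8 ≤ 18 — fails; (c) net 85−59=26 > 18 — meets.
  Stage I.2 not carried; the customs bureau fails its burden.
So the importer prevails on this issue.
— Issue II —
At Stage II.1 the importer must meet a clear and cogent showing (weight is at least 80): on (e) the weight is 92 less the opposing 1 gives net 91, ≥ 80, so (e) meets the standard; on (f) the weight is 98 less the opposing 13 gives net 85, which does reach 80, so (f) meets the standard.
  Stage II.1 is satisfied; the onus moves to the customs bureau.
At Stage II.2 the customs bureau must meet a clear and cogent showing (weight is at least 80): on (g) the weight is 96 less the opposing 3 gives net 93, ≥ 80, so (g) meets the standard.
  Stage II.2 carried; the final stage is satisfied.
Every stage carried; the customs bureau prevails on this issue.
— Issue III —
At Stage III.1 the importer must meet a clear and cogent showing (weight exceeds 79): on (h) the weight is 88, > 79, so (h) meets the standard; on (i) the weight is 90 less the opposing 10 gives net 80, which does exceed 79, so (i) meets the standard.
  The importer carries Stage III.1; the customs bureau now bears the burden.
At Stage III.2 the customs bureau must meet any credible evidence (weight is at least 9): on (j) the weight is 7, < 9, so (j) does not meet the standard.
  The customs bureau does not carry Stage III.2.
The importer prevails on this issue.
Per-issue: Issue I → importer; Issue II → customs bureau; Issue III → importer. The importer must prevail on a majority of issues; overall, the importer prevails.

importer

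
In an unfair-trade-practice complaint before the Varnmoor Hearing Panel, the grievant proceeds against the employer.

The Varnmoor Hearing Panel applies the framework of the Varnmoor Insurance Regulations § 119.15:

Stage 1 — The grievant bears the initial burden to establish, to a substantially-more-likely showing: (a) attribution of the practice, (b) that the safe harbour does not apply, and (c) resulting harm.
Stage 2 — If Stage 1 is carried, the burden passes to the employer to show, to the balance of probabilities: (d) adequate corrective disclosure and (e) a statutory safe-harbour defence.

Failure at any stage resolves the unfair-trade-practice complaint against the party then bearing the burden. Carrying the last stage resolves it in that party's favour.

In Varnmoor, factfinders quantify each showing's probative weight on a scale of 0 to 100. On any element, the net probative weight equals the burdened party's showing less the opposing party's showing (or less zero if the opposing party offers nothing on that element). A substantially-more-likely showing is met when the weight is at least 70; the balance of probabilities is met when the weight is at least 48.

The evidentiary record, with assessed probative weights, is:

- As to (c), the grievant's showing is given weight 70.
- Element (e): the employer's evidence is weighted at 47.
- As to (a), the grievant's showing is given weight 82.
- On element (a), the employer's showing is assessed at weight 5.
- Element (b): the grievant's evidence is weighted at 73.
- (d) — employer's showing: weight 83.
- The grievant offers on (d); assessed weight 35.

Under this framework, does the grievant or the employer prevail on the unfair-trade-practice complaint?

grievant

At Stage 1 the grievant must meet a substantially-more-likely showing (weight is at least 70): on (a) the weight is 82 less the opposing 5 gives net 77, which does reach 70, so (a) meets the standard; on (b) the weight is 73, which does reach 70, so (b) meets the standard; on (c) the weight is 70, which does reach 70, so (c) meets the standard.
  Stage 1 is satisfied; the onus moves to the employer.
At Stage 2 the employer must meet the balance of probabilities (weight is at least 48): on (d) the weight is 83 less the opposing 35 gives net 48, which does reach 48, so (d) meets the standard; on (e) the weight is 47, which does not reach 48, so (e) does not meet the standard.
  Stage 2 not carried; the employer fails its burden.
So the grievant prevails.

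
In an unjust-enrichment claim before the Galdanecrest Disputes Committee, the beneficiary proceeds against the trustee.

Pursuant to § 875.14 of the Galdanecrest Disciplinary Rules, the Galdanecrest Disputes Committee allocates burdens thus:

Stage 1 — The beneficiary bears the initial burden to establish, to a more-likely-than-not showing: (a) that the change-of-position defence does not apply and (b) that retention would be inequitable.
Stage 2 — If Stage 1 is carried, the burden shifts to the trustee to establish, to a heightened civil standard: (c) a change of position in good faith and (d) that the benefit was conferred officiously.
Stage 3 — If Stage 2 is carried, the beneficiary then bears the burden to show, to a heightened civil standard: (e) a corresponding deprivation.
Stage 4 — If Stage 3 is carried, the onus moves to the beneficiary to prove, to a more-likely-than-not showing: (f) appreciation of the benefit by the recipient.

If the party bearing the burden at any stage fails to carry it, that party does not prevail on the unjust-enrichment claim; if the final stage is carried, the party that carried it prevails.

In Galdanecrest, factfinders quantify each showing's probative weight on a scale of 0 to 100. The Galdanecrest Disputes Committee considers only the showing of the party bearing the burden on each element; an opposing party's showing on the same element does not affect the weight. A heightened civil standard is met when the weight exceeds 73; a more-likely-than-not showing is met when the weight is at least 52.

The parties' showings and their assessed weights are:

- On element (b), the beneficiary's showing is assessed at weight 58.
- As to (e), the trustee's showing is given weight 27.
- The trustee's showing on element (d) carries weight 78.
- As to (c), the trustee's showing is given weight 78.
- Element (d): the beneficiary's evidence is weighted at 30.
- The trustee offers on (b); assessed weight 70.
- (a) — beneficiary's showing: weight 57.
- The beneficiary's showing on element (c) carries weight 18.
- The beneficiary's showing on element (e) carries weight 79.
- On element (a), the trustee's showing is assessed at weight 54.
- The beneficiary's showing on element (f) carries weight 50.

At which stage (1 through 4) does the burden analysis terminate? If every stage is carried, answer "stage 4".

stage 4

Stage 1 — burden on beneficiary; standard: a more-likely-than-not showing (weight is at least 52).
    (a): 57 (trustee's 54 disregarded) ≥ 52 [met]
    (b): 58 (trustee's 70 disregarded) ≥ 52 [met]
  All elements met. The burden passes to the trustee.
Stage 2 — burden on trustee; standard: a heightened civil standard (weight exceeds 73).
    (c): 78 (beneficiary's 18 disregarded) > 73 [met]
    (d): 78 (beneficiary's 30 disregarded) > 73 [met]
  Stage 2 carried; the burden shifts to the beneficiary.
Stage 3 — burden on beneficiary; standard: a heightened civil standard (weight exceeds 73).
    (e): 79 (trustee's 27 disregarded) > 73 [met]
  Stage 3 is satisfied; the beneficiary continues to bear the burden.
Stage 4 — burden on beneficiary; standard: a more-likely-than-not showing (weight is at least 52).
    (f): 50 < 52 [not met]
  Not every element is met, so the beneficiary fails to carry Stage 4.
So the trustee prevails.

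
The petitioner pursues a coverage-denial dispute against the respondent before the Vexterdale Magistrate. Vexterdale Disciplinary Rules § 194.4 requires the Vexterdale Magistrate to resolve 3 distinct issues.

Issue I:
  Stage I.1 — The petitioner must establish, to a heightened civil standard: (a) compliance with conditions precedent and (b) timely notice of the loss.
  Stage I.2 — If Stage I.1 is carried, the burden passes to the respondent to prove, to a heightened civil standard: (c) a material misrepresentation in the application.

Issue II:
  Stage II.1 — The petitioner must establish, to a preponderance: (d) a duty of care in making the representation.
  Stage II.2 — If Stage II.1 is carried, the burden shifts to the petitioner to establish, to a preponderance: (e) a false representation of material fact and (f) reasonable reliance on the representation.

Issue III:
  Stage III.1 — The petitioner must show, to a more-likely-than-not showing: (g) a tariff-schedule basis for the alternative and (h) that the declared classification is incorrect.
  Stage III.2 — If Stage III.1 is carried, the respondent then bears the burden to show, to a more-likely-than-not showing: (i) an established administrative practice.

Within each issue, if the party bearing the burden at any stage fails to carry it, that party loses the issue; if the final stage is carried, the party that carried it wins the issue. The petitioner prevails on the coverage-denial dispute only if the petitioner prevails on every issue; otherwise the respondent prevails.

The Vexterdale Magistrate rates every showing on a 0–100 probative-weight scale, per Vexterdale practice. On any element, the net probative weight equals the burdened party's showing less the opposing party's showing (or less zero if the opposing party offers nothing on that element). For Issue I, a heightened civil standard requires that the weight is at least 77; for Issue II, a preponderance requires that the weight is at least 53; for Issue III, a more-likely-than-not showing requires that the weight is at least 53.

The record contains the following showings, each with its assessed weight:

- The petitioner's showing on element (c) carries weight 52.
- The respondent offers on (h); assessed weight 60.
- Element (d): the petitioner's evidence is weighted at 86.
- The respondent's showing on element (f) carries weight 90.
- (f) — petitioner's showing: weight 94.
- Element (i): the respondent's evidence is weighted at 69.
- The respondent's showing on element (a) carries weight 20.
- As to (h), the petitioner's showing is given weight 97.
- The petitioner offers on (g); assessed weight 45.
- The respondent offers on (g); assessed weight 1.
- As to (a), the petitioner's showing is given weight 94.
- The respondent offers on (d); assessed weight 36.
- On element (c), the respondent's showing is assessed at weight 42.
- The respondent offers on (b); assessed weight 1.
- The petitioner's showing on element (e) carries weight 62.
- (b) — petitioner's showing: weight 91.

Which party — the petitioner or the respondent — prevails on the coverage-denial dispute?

— Issue I —
Stage I.1 — burden on petitioner; standard: a heightened civil standard (weight is at least 77).
    (a): 94 − 20 = 74 < 77 [not met]
    (b): 91 − 1 = 90 ≥ 77 [met]
  Not every element is met, so the petitioner fails to carry Stage I.1.
The analysis ends at Stage I.1; the respondent prevails on this issue.
— Issue II —
Stage II.1 — burden on petitioner; standard: a preponderance (weight is at least 53).
    (d): 86 − 36 = 50 < 53 [not met]
  Not every element is met, so the petitioner fails to carry Stage II.1.
The respondent prevails on this issue.
— Issue III —
Stage III.1 — burden on petitioner; standard: a more-likely-than-not showing (weight is at least 53).
    (g): 45 − 1 = 44 < 53 [not met]
    (h): 97 − 60 = 37 < 53 [not met]
  Not every element is met, so the petitioner fails to carry Stage III.1.
So the respondent prevails on this issue.
Per-issue: Issue I → respondent; Issue II → respondent; Issue III → respondent. The petitioner must prevail on every issue; overall, the respondent prevails.

respondent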